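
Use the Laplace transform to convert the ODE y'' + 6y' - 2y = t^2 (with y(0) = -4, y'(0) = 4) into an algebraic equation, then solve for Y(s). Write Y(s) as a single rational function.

Apply the Laplace transform to the equation.
With L{y''} = s^2 Y - s·y(0) - y'(0) and L{y'} = sY - y(0), with y(0) = -4, y'(0) = 4: the LHS transforms to (s^2 + 6*s - 2)Y - (-4*s - 20).
The right side is L{t^2} = 2/s^3.
So (s^2 + 6*s - 2)Y = 2/s^3 + (-4*s - 20).
Solve for Y(s) and write it as one ratio of polynomials.

Y(s) = (-4*s^4 - 20*s^3 + 2)/(s^5 + 6*s^4 - 2*s^3)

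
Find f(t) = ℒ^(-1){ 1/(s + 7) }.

f(t) = exp(-7*t)

Since L{e^(-7t)} = 1/(s + 7), the inverse is exp(-7*t).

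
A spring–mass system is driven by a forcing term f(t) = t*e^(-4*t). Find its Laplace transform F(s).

F(s) = (s + 4)^(-2)

L{e^(-4t)} = 1/(s + 4).
Then apply L{t·g(t)} = -d/ds[G(s)] with G(s) = 1/(s + 4):
differentiating 1 time and applying the sign gives (s + 4)^(-2).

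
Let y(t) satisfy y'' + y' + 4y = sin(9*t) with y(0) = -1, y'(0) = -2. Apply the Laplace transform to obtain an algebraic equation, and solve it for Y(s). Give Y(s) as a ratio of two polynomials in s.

Laplace-transform each side.
The derivative rules (L{y''} = s^2 Y - s·y(0) - y'(0) and L{y'} = sY - y(0), with y(0) = -1, y'(0) = -2) turn the left side into (s^2 + s + 4)Y - (-s - 3).
The right side is L{sin(9*t)} = 9/(s^2 + 81).
So (s^2 + s + 4)Y = 9/(s^2 + 81) + (-s - 3).
Isolate Y and clear denominators.

Y(s) = (-s^3 - 3*s^2 - 81*s - 234)/(s^4 + s^3 + 85*s^2 + 81*s + 324)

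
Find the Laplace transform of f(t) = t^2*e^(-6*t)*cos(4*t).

L{cos(4t)} = s/(s^2 + 16).
Multiplying by e^(-6t) shifts s → s + 6, so L{e^(-6*t)*cos(4*t)} = (s + 6)/((s + 6)^2 + 16).
Then apply L{t^2·g(t)} = (-1)^2 d^2/ds^2[G(s)] with G(s) = (s + 6)/((s + 6)^2 + 16):
differentiating 2 times and applying the sign gives 2*(s + 6)*(s^2 + 12*s - 12)/(s^2 + 12*s + 52)^3.

2*(s + 6)*(s^2 + 12*s - 12)/(s^2 + 12*s + 52)^3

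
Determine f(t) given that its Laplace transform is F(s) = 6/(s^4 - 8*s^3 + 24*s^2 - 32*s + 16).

Rewrite the denominator: s^4 - 8*s^3 + 24*s^2 - 32*s + 16 = (s - 2)^4.
The form in (s - 2) signals a first-shifting-theorem factor e^(2t).
Since L{t^3} = 3!/s^4 = 6/s^4, the inverse is t^3*exp(2*t).

f(t) = t^3*exp(2*t)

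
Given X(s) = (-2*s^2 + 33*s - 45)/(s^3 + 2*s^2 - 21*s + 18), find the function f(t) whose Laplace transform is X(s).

f(t) = 2*exp(3*t) + exp(t) - 5*exp(-6*t)

Factor the denominator: s^3 + 2*s^2 - 21*s + 18 = (s - 3)*(s - 1)*(s + 6).
Partial fraction decomposition gives [2/(s - 3)] + [1/(s - 1)] + [-5/(s + 6)].
Invert each term: 2/(s - 3) ↔ 2e^(3t); 1/(s - 1) ↔ e^(t); -5/(s + 6) ↔ -5e^(-6t).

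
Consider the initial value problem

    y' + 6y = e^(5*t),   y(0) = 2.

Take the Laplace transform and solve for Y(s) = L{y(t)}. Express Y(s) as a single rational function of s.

Laplace-transform each side.
With L{y'} = sY - y(0) = sY - 2: the LHS transforms to (s + 6)Y - (2).
The right side is L{e^(5*t)} = 1/(s - 5).
So (s + 6)Y = 1/(s - 5) + (2).
Divide through and combine into a single rational function.

Y(s) = (2*s - 9)/(s^2 + s - 30)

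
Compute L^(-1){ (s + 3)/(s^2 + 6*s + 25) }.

exp(-3*t)*cos(4*t)

Rewrite the denominator: s^2 + 6*s + 25 = (s + 3)^2 + 16.
The form in (s + 3) signals a first-shifting-theorem factor e^(-3t).
Since L{cos(4t)} = s/(s^2 + 16), the inverse is e^(-3*t)*cos(4*t).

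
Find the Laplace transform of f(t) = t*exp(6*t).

L{e^(6t)} = 1/(s - 6).
Then apply L{t·g(t)} = -d/ds[G(s)] with G(s) = 1/(s - 6):
differentiating 1 time and applying the sign gives (s - 6)^(-2).

(s - 6)^(-2)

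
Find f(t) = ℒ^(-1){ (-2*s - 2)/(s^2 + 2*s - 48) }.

f(t) = -2*exp(-t)*cosh(7*t)

Rewrite the denominator: s^2 + 2*s - 48 = (s + 1)^2 - 49.
The form in (s + 1) signals a first-shifting-theorem factor e^(-t).
Since L{cosh(7t)} = s/(s^2 - 49), the inverse is e^(-t)*cosh(7*t), scaled by -2.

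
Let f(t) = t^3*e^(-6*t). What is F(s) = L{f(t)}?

F(s) = 6/(s + 6)^4

L{t^3} = 3!/s^4 = 6/s^4.
By the first shifting theorem, multiplying by e^(-6t) replaces s with s + 6.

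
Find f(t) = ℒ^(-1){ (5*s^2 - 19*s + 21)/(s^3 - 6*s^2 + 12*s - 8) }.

Factor the denominator: s^3 - 6*s^2 + 12*s - 8 = (s - 2)^3.
Partial fraction decomposition gives [5/(s - 2)] + [(s - 2)^(-2)] + [3/(s - 2)^3].
Invert each term: 5/(s - 2) ↔ 5e^(2t); 1/(s - 2)^2 ↔ t·e^(2t); 3/(s - 2)^3 ↔ (3/2)t^2·e^(2t).

f(t) = 3*t^2*exp(2*t)/2 + t*exp(2*t) + 5*exp(2*t)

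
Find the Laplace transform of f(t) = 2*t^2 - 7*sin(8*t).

-56/(s^2 + 64) + 4/s^3

The transform is linear, so treat each term independently.
(2)·[L{t^2} = 2!/s^3 = 2/s^3]; (-7)·[L{sin(8t)} = 8/(s^2 + 64)].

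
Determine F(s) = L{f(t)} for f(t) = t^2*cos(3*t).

F(s) = 2*s*(s^2 - 27)/(s^2 + 9)^3

L{cos(3t)} = s/(s^2 + 9).
Then apply L{t^2·g(t)} = (-1)^2 d^2/ds^2[G(s)] with G(s) = s/(s^2 + 9):
differentiating 2 times and applying the sign gives 2*s*(s^2 - 27)/(s^2 + 9)^3.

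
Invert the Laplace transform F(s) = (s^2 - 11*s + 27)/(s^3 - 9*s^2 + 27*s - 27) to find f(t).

f(t) = 3*t^2*exp(3*t)/2 - 5*t*exp(3*t) + exp(3*t)

Factor the denominator: s^3 - 9*s^2 + 27*s - 27 = (s - 3)^3.
Partial fraction decomposition gives [1/(s - 3)] + [-5/(s - 3)^2] + [3/(s - 3)^3].
Invert each term: 1/(s - 3) ↔ e^(3t); -5/(s - 3)^2 ↔ -5t·e^(3t); 3/(s - 3)^3 ↔ (3/2)t^2·e^(3t).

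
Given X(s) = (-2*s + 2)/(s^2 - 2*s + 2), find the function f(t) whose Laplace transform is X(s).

f(t) = -2*exp(t)*cos(t)

Rewrite the denominator: s^2 - 2*s + 2 = (s - 1)^2 + 1.
The form in (s - 1) signals a first-shifting-theorem factor e^(t).
Since L{cos(t)} = s/(s^2 + 1), the inverse is e^(t)*cos(t), scaled by -2.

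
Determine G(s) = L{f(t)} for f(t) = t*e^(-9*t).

G(s) = (s + 9)^(-2)

L{e^(-9t)} = 1/(s + 9).
Then apply L{t·g(t)} = -d/ds[H(s)] with H(s) = 1/(s + 9):
differentiating 1 time and applying the sign gives (s + 9)^(-2).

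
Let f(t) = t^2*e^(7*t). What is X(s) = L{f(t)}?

L{e^(7t)} = 1/(s - 7).
Then apply L{t^2·g(t)} = (-1)^2 d^2/ds^2[G(s)] with G(s) = 1/(s - 7):
differentiating 2 times and applying the sign gives 2/(s - 7)^3.

X(s) = 2/(s - 7)^3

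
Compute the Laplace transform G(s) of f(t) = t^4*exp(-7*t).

L{t^4} = 4!/s^5 = 24/s^5.
By the first shifting theorem, multiplying by e^(-7t) replaces s with s + 7.

G(s) = 24/(s + 7)^5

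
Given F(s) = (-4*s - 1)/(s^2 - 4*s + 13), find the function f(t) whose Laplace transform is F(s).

f(t) = -3*exp(2*t)*sin(3*t) - 4*exp(2*t)*cos(3*t)

Complete the square in the denominator: s^2 - 4*s + 13 = (s - 2)^2 + 3^2.
Split the numerator to match: -4*s - 1 = -4·(s - 2) - 3·3.
Invert each term: -4·(s - 2)/((s - 2)^2 + 9) ↔ -4e^(2t)cos(3t); -3·3/((s - 2)^2 + 9) ↔ -3e^(2t)sin(3t).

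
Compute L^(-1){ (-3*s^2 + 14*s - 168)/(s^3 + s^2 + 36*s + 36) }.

2*sin(6*t) + 2*cos(6*t) - 5*exp(-t)

Factor the denominator: s^3 + s^2 + 36*s + 36 = (s + 1)*(s^2 + 36).
Partial fraction decomposition gives [-5/(s + 1)] + [2*s/(s^2 + 36)] + [12/(s^2 + 36)].
Invert each term: -5/(s + 1) ↔ -5e^(-t); 2·s/(s^2 + 36) ↔ 2cos(6t); 2·6/(s^2 + 36) ↔ 2sin(6t).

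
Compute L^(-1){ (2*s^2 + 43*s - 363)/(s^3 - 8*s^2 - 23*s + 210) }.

3*exp(7*t) + 3*exp(6*t) - 4*exp(-5*t)

Factor the denominator: s^3 - 8*s^2 - 23*s + 210 = (s - 7)*(s - 6)*(s + 5).
Partial fraction decomposition gives [-4/(s + 5)] + [3/(s - 6)] + [3/(s - 7)].
Invert each term: -4/(s + 5) ↔ -4e^(-5t); 3/(s - 6) ↔ 3e^(6t); 3/(s - 7) ↔ 3e^(7t).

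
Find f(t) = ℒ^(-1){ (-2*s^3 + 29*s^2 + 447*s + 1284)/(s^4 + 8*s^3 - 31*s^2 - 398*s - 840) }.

Factor the denominator: s^4 + 8*s^3 - 31*s^2 - 398*s - 840 = (s - 7)*(s + 4)*(s + 5)*(s + 6).
Partial fraction decomposition gives [3/(s - 7)] + [-4/(s + 4)] + [2/(s + 5)] + [-3/(s + 6)].
Invert each term: 3/(s - 7) ↔ 3e^(7t); -4/(s + 4) ↔ -4e^(-4t); 2/(s + 5) ↔ 2e^(-5t); -3/(s + 6) ↔ -3e^(-6t).

f(t) = 3*exp(7*t) - 4*exp(-4*t) + 2*exp(-5*t) - 3*exp(-6*t)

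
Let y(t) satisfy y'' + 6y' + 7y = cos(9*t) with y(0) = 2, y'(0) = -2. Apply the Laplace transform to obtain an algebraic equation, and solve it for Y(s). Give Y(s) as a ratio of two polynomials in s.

Take the Laplace transform of both sides.
Using L{y''} = s^2 Y - s·y(0) - y'(0) and L{y'} = sY - y(0), with y(0) = 2, y'(0) = -2, the left side becomes (s^2 + 6*s + 7)Y - (2*s + 10).
The right side is L{cos(9*t)} = s/(s^2 + 81).
So (s^2 + 6*s + 7)Y = s/(s^2 + 81) + (2*s + 10).
Isolate Y and clear denominators.

Y(s) = (2*s^3 + 10*s^2 + 163*s + 810)/(s^4 + 6*s^3 + 88*s^2 + 486*s + 567)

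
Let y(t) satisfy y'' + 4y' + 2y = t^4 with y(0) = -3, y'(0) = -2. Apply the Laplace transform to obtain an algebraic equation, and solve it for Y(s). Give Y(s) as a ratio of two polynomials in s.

Laplace-transform each side.
Using L{y''} = s^2 Y - s·y(0) - y'(0) and L{y'} = sY - y(0), with y(0) = -3, y'(0) = -2, the left side becomes (s^2 + 4*s + 2)Y - (-3*s - 14).
The right side is L{t^4} = 24/s^5.
So (s^2 + 4*s + 2)Y = 24/s^5 + (-3*s - 14).
Isolate Y and clear denominators.

Y(s) = (-3*s^6 - 14*s^5 + 24)/(s^7 + 4*s^6 + 2*s^5)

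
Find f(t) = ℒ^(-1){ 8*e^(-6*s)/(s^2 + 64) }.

f(t) = Heaviside(t - 6)*(sin(8*t - 48))

The factor e^(-6s) signals a time shift by c = 6 (second shifting theorem).
L{sin(8t)} = 8/(s^2 + 64), so L^-1{8/(s^2 + 64)} = sin(8*t).
Hence the inverse is u(t - 6) times that function evaluated at t - 6.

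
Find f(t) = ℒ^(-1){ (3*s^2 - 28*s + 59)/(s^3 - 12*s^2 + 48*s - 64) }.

Factor the denominator: s^3 - 12*s^2 + 48*s - 64 = (s - 4)^3.
Partial fraction decomposition gives [3/(s - 4)] + [-4/(s - 4)^2] + [-5/(s - 4)^3].
Invert each term: 3/(s - 4) ↔ 3e^(4t); -4/(s - 4)^2 ↔ -4t·e^(4t); -5/(s - 4)^3 ↔ (-5/2)t^2·e^(4t).

f(t) = -5*t^2*exp(4*t)/2 - 4*t*exp(4*t) + 3*exp(4*t)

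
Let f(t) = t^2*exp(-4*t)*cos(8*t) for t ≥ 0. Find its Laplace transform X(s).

X(s) = 2*(s + 4)*(s^2 + 8*s - 176)/(s^2 + 8*s + 80)^3

L{cos(8t)} = s/(s^2 + 64).
Multiplying by e^(-4t) shifts s → s + 4, so L{exp(-4*t)*cos(8*t)} = (s + 4)/((s + 4)^2 + 64).
Then apply L{t^2·g(t)} = (-1)^2 d^2/ds^2[G(s)] with G(s) = (s + 4)/((s + 4)^2 + 64):
differentiating 2 times and applying the sign gives 2*(s + 4)*(s^2 + 8*s - 176)/(s^2 + 8*s + 80)^3.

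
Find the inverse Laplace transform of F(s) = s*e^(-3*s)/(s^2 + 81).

Heaviside(t - 3)*(cos(9*t - 27))

The factor e^(-3s) signals a time shift by c = 3 (second shifting theorem).
L{cos(9t)} = s/(s^2 + 81), so L^-1{s/(s^2 + 81)} = cos(9*t).
Hence the inverse is u(t - 3) times that function evaluated at t - 3.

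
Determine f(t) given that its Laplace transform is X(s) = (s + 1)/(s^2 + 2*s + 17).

f(t) = exp(-t)*cos(4*t)

Rewrite the denominator: s^2 + 2*s + 17 = (s + 1)^2 + 16.
The form in (s + 1) signals a first-shifting-theorem factor e^(-t).
Since L{cos(4t)} = s/(s^2 + 16), the inverse is e^(-t)*cos(4*t).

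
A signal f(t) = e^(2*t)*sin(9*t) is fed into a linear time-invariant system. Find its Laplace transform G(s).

G(s) = 9/((s - 2)^2 + 81)

L{sin(9t)} = 9/(s^2 + 81).
By the first shifting theorem, multiplying by e^(2t) replaces s with s - 2.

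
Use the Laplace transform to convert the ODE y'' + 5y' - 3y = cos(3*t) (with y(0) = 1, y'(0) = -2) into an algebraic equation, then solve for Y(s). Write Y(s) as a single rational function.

Apply the Laplace transform to the equation.
Using L{y''} = s^2 Y - s·y(0) - y'(0) and L{y'} = sY - y(0), with y(0) = 1, y'(0) = -2, the left side becomes (s^2 + 5*s - 3)Y - (s + 3).
The right side is L{cos(3*t)} = s/(s^2 + 9).
So (s^2 + 5*s - 3)Y = s/(s^2 + 9) + (s + 3).
Solve for Y(s) and write it as one ratio of polynomials.

Y(s) = (s^3 + 3*s^2 + 10*s + 27)/(s^4 + 5*s^3 + 6*s^2 + 45*s - 27)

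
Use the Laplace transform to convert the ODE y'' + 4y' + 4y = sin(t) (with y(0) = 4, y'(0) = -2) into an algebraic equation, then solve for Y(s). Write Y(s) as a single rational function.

Y(s) = (4*s^3 + 14*s^2 + 4*s + 15)/(s^4 + 4*s^3 + 5*s^2 + 4*s + 4)

Transform both sides with L{·}.
Using L{y''} = s^2 Y - s·y(0) - y'(0) and L{y'} = sY - y(0), with y(0) = 4, y'(0) = -2, the left side becomes (s^2 + 4*s + 4)Y - (4*s + 14).
The right side is L{sin(t)} = 1/(s^2 + 1).
So (s^2 + 4*s + 4)Y = 1/(s^2 + 1) + (4*s + 14).
Isolate Y and clear denominators.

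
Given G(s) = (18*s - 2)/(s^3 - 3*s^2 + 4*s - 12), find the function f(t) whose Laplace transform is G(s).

Factor the denominator: s^3 - 3*s^2 + 4*s - 12 = (s - 3)*(s^2 + 4).
Partial fraction decomposition gives [4/(s - 3)] + [-4*s/(s^2 + 4)] + [6/(s^2 + 4)].
Invert each term: 4/(s - 3) ↔ 4e^(3t); -4·s/(s^2 + 4) ↔ -4cos(2t); 3·2/(s^2 + 4) ↔ 3sin(2t).

f(t) = 4*exp(3*t) + 3*sin(2*t) - 4*cos(2*t)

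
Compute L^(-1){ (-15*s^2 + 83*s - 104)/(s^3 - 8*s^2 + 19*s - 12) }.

-4*exp(4*t) - 5*exp(3*t) - 6*exp(t)

Factor the denominator: s^3 - 8*s^2 + 19*s - 12 = (s - 4)*(s - 3)*(s - 1).
Partial fraction decomposition gives [-5/(s - 3)] + [-6/(s - 1)] + [-4/(s - 4)].
Invert each term: -5/(s - 3) ↔ -5e^(3t); -6/(s - 1) ↔ -6e^(t); -4/(s - 4) ↔ -4e^(4t).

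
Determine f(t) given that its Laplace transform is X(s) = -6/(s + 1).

f(t) = -6*exp(-t)

Since L{e^(-t)} = 1/(s + 1), the inverse is exp(-t), scaled by -6.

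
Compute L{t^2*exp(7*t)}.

L{e^(7t)} = 1/(s - 7).
Then apply L{t^2·g(t)} = (-1)^2 d^2/ds^2[H(s)] with H(s) = 1/(s - 7):
differentiating 2 times and applying the sign gives 2/(s - 7)^3.

2/(s - 7)^3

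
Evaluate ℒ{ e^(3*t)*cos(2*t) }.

(s - 3)/((s - 3)^2 + 4)

L{cos(2t)} = s/(s^2 + 4).
By the first shifting theorem, multiplying by e^(3t) replaces s with s - 3.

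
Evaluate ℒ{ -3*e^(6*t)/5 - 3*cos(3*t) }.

The transform is linear, so treat each term independently.
(-3)·[L{cos(3t)} = s/(s^2 + 9)]; (-3/5)·[L{e^(6t)} = 1/(s - 6)].

-3*s/(s^2 + 9) - 3/(5*(s - 6))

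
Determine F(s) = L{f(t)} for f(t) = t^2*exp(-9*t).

F(s) = 2/(s + 9)^3

L{e^(-9t)} = 1/(s + 9).
Then apply L{t^2·g(t)} = (-1)^2 d^2/ds^2[G(s)] with G(s) = 1/(s + 9):
differentiating 2 times and applying the sign gives 2/(s + 9)^3.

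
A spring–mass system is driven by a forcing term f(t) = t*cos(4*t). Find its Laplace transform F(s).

F(s) = (s - 4)*(s + 4)/(s^2 + 16)^2

L{cos(4t)} = s/(s^2 + 16).
Then apply L{t·g(t)} = -d/ds[G(s)] with G(s) = s/(s^2 + 16):
differentiating 1 time and applying the sign gives (s - 4)*(s + 4)/(s^2 + 16)^2.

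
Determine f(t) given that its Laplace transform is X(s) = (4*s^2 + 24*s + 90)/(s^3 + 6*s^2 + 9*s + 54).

f(t) = 4*sin(3*t) + 2*cos(3*t) + 2*exp(-6*t)

Factor the denominator: s^3 + 6*s^2 + 9*s + 54 = (s + 6)*(s^2 + 9).
Partial fraction decomposition gives [2/(s + 6)] + [2*s/(s^2 + 9)] + [12/(s^2 + 9)].
Invert each term: 2/(s + 6) ↔ 2e^(-6t); 2·s/(s^2 + 9) ↔ 2cos(3t); 4·3/(s^2 + 9) ↔ 4sin(3t).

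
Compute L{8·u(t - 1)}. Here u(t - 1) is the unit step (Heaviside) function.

By the second shifting theorem, L{u(t - c)·g(t - c)} = e^(-cs)·G(s) with c = 1 and G(s) = L{g(t)}.
L{8} = 8/s.

8*exp(-s)/s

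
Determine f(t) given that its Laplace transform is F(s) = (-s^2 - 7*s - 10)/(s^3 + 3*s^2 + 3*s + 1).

Factor the denominator: s^3 + 3*s^2 + 3*s + 1 = (s + 1)^3.
Partial fraction decomposition gives [-1/(s + 1)] + [-5/(s + 1)^2] + [-4/(s + 1)^3].
Invert each term: -1/(s + 1) ↔ -e^(-t); -5/(s + 1)^2 ↔ -5t·e^(-t); -4/(s + 1)^3 ↔ (-2)t^2·e^(-t).

f(t) = -2*t^2*exp(-t) - 5*t*exp(-t) - exp(-t)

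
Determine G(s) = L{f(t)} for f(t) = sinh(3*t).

G(s) = 3/(s^2 - 9)

L{sinh(3t)} = 3/(s^2 - 9).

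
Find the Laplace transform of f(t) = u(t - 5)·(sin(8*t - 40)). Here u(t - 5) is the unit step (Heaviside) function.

By the second shifting theorem, L{u(t - c)·g(t - c)} = e^(-cs)·H(s) with c = 5 and H(s) = L{g(t)}.
L{sin(8t)} = 8/(s^2 + 64).

8*exp(-5*s)/(s^2 + 64)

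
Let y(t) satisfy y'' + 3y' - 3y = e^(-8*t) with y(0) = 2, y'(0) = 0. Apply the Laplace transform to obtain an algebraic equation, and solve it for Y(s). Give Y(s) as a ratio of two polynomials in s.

Y(s) = (2*s^2 + 22*s + 49)/(s^3 + 11*s^2 + 21*s - 24)

Take the Laplace transform of both sides.
With L{y''} = s^2 Y - s·y(0) - y'(0) and L{y'} = sY - y(0), with y(0) = 2, y'(0) = 0: the LHS transforms to (s^2 + 3*s - 3)Y - (2*s + 6).
The right side is L{e^(-8*t)} = 1/(s + 8).
So (s^2 + 3*s - 3)Y = 1/(s + 8) + (2*s + 6).
Solve for Y(s) and write it as one ratio of polynomials.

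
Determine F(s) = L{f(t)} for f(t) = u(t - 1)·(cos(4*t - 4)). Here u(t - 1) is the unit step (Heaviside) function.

F(s) = s*exp(-s)/(s^2 + 16)

By the second shifting theorem, L{u(t - c)·g(t - c)} = e^(-cs)·G(s) with c = 1 and G(s) = L{g(t)}.
L{cos(4t)} = s/(s^2 + 16).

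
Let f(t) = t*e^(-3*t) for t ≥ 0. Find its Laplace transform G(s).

G(s) = (s + 3)^(-2)

L{e^(-3t)} = 1/(s + 3).
Then apply L{t·g(t)} = -d/ds[H(s)] with H(s) = 1/(s + 3):
differentiating 1 time and applying the sign gives (s + 3)^(-2).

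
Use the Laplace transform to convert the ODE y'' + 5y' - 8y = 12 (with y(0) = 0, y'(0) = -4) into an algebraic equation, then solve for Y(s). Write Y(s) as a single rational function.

Y(s) = (-4*s + 12)/(s^3 + 5*s^2 - 8*s)

Take the Laplace transform of both sides.
The derivative rules (L{y''} = s^2 Y - s·y(0) - y'(0) and L{y'} = sY - y(0), with y(0) = 0, y'(0) = -4) turn the left side into (s^2 + 5*s - 8)Y - (-4).
The right side is L{12} = 12/s.
So (s^2 + 5*s - 8)Y = 12/s + (-4).
Solve for Y(s) and write it as one ratio of polynomials.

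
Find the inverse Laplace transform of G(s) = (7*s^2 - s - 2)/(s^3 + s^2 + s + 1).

-5*sin(t) + 4*cos(t) + 3*exp(-t)

Factor the denominator: s^3 + s^2 + s + 1 = (s + 1)*(s^2 + 1).
Partial fraction decomposition gives [3/(s + 1)] + [4*s/(s^2 + 1)] + [-5/(s^2 + 1)].
Invert each term: 3/(s + 1) ↔ 3e^(-t); 4·s/(s^2 + 1) ↔ 4cos(t); -5·1/(s^2 + 1) ↔ -5sin(t).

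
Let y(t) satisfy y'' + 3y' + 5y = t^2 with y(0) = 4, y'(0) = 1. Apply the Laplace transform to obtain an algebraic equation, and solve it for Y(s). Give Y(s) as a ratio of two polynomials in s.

Y(s) = (4*s^4 + 13*s^3 + 2)/(s^5 + 3*s^4 + 5*s^3)

Transform both sides with L{·}.
Using L{y''} = s^2 Y - s·y(0) - y'(0) and L{y'} = sY - y(0), with y(0) = 4, y'(0) = 1, the left side becomes (s^2 + 3*s + 5)Y - (4*s + 13).
The right side is L{t^2} = 2/s^3.
So (s^2 + 3*s + 5)Y = 2/s^3 + (4*s + 13).
Solve for Y(s) and write it as one ratio of polynomials.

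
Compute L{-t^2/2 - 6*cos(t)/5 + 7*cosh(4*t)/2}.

-6*s/(5*(s^2 + 1)) + 7*s/(2*(s^2 - 16)) - 1/s^3

The transform is linear, so treat each term independently.
(-6/5)·[L{cos(t)} = s/(s^2 + 1)]; (7/2)·[L{cosh(4t)} = s/(s^2 - 16)]; (-1/2)·[L{t^2} = 2!/s^3 = 2/s^3].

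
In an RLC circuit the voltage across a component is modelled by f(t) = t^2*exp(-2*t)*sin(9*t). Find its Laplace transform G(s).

L{sin(9t)} = 9/(s^2 + 81).
Multiplying by e^(-2t) shifts s → s + 2, so L{exp(-2*t)*sin(9*t)} = 9/((s + 2)^2 + 81).
Then apply L{t^2·g(t)} = (-1)^2 d^2/ds^2[H(s)] with H(s) = 9/((s + 2)^2 + 81):
differentiating 2 times and applying the sign gives 54*(s^2 + 4*s - 23)/(s^2 + 4*s + 85)^3.

G(s) = 54*(s^2 + 4*s - 23)/(s^2 + 4*s + 85)^3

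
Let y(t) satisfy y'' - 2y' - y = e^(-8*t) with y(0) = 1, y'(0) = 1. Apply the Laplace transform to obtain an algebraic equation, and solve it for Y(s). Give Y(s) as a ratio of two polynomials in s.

Laplace-transform each side.
With L{y''} = s^2 Y - s·y(0) - y'(0) and L{y'} = sY - y(0), with y(0) = 1, y'(0) = 1: the LHS transforms to (s^2 - 2*s - 1)Y - (s - 1).
The right side is L{e^(-8*t)} = 1/(s + 8).
So (s^2 - 2*s - 1)Y = 1/(s + 8) + (s - 1).
Divide through and combine into a single rational function.

Y(s) = (s^2 + 7*s - 7)/(s^3 + 6*s^2 - 17*s - 8)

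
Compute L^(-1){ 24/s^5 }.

t^4

Since L{t^4} = 4!/s^5 = 24/s^5, the inverse is t^4.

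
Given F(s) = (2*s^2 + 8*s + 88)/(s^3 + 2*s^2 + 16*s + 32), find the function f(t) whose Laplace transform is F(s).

Factor the denominator: s^3 + 2*s^2 + 16*s + 32 = (s + 2)*(s^2 + 16).
Partial fraction decomposition gives [4/(s + 2)] + [-2*s/(s^2 + 16)] + [12/(s^2 + 16)].
Invert each term: 4/(s + 2) ↔ 4e^(-2t); -2·s/(s^2 + 16) ↔ -2cos(4t); 3·4/(s^2 + 16) ↔ 3sin(4t).

f(t) = 3*sin(4*t) - 2*cos(4*t) + 4*exp(-2*t)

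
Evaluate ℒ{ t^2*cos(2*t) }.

L{cos(2t)} = s/(s^2 + 4).
Then apply L{t^2·g(t)} = (-1)^2 d^2/ds^2[G(s)] with G(s) = s/(s^2 + 4):
differentiating 2 times and applying the sign gives 2*s*(s^2 - 12)/(s^2 + 4)^3.

2*s*(s^2 - 12)/(s^2 + 4)^3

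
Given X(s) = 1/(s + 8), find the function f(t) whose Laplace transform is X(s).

Since L{e^(-8t)} = 1/(s + 8), the inverse is e^(-8*t).

f(t) = exp(-8*t)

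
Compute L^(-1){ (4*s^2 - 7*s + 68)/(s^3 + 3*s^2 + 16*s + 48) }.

Factor the denominator: s^3 + 3*s^2 + 16*s + 48 = (s + 3)*(s^2 + 16).
Partial fraction decomposition gives [5/(s + 3)] + [-s/(s^2 + 16)] + [-4/(s^2 + 16)].
Invert each term: 5/(s + 3) ↔ 5e^(-3t); -1·s/(s^2 + 16) ↔ -cos(4t); -1·4/(s^2 + 16) ↔ -sin(4t).

-sin(4*t) - cos(4*t) + 5*exp(-3*t)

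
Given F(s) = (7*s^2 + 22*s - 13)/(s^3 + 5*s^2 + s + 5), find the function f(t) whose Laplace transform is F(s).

f(t) = -3*sin(t) + 5*cos(t) + 2*exp(-5*t)

Factor the denominator: s^3 + 5*s^2 + s + 5 = (s + 5)*(s^2 + 1).
Partial fraction decomposition gives [2/(s + 5)] + [5*s/(s^2 + 1)] + [-3/(s^2 + 1)].
Invert each term: 2/(s + 5) ↔ 2e^(-5t); 5·s/(s^2 + 1) ↔ 5cos(t); -3·1/(s^2 + 1) ↔ -3sin(t).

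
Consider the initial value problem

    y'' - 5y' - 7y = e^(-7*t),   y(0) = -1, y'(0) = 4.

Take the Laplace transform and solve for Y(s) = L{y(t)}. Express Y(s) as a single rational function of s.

Apply the Laplace transform to the equation.
Using L{y''} = s^2 Y - s·y(0) - y'(0) and L{y'} = sY - y(0), with y(0) = -1, y'(0) = 4, the left side becomes (s^2 - 5*s - 7)Y - (-s + 9).
The right side is L{e^(-7*t)} = 1/(s + 7).
So (s^2 - 5*s - 7)Y = 1/(s + 7) + (-s + 9).
Solve for Y(s) and write it as one ratio of polynomials.

Y(s) = (-s^2 + 2*s + 64)/(s^3 + 2*s^2 - 42*s - 49)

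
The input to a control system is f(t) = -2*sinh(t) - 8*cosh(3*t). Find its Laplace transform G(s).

Apply the Laplace transform termwise.
(-8)·[L{cosh(3t)} = s/(s^2 - 9)]; (-2)·[L{sinh(t)} = 1/(s^2 - 1)].

G(s) = -8*s/(s^2 - 9) - 2/(s^2 - 1)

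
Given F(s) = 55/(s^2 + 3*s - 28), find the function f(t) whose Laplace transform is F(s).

Factor the denominator: s^2 + 3*s - 28 = (s - 4)*(s + 7).
Partial fraction decomposition gives [5/(s - 4)] + [-5/(s + 7)].
Invert each term: 5/(s - 4) ↔ 5e^(4t); -5/(s + 7) ↔ -5e^(-7t).

f(t) = 5*exp(4*t) - 5*exp(-7*t)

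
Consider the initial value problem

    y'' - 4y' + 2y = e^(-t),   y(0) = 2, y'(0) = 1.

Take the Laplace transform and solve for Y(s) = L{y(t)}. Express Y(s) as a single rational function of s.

Y(s) = (2*s^2 - 5*s - 6)/(s^3 - 3*s^2 - 2*s + 2)

Laplace-transform each side.
Using L{y''} = s^2 Y - s·y(0) - y'(0) and L{y'} = sY - y(0), with y(0) = 2, y'(0) = 1, the left side becomes (s^2 - 4*s + 2)Y - (2*s - 7).
The right side is L{e^(-t)} = 1/(s + 1).
So (s^2 - 4*s + 2)Y = 1/(s + 1) + (2*s - 7).
Solve for Y(s) and write it as one ratio of polynomials.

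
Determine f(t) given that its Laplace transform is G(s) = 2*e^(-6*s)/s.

f(t) = Heaviside(t - 6)*(2)

The factor e^(-6s) signals a time shift by c = 6 (second shifting theorem).
L{2} = 2/s, so L^-1{2/s} = 2.
Hence the inverse is u(t - 6) times that function evaluated at t - 6.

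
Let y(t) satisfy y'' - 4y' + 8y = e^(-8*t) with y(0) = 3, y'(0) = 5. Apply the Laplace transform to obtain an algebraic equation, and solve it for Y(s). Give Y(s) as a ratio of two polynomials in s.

Take the Laplace transform of both sides.
With L{y''} = s^2 Y - s·y(0) - y'(0) and L{y'} = sY - y(0), with y(0) = 3, y'(0) = 5: the LHS transforms to (s^2 - 4*s + 8)Y - (3*s - 7).
The right side is L{e^(-8*t)} = 1/(s + 8).
So (s^2 - 4*s + 8)Y = 1/(s + 8) + (3*s - 7).
Isolate Y and clear denominators.

Y(s) = (3*s^2 + 17*s - 55)/(s^3 + 4*s^2 - 24*s + 64)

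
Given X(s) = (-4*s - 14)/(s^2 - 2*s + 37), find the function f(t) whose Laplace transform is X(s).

f(t) = -3*exp(t)*sin(6*t) - 4*exp(t)*cos(6*t)

Complete the square in the denominator: s^2 - 2*s + 37 = (s - 1)^2 + 6^2.
Split the numerator to match: -4*s - 14 = -4·(s - 1) - 3·6.
Invert each term: -4·(s - 1)/((s - 1)^2 + 36) ↔ -4e^(t)cos(6t); -3·6/((s - 1)^2 + 36) ↔ -3e^(t)sin(6t).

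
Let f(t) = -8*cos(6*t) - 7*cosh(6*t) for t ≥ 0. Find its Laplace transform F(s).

F(s) = -8*s/(s^2 + 36) - 7*s/(s^2 - 36)

By linearity of the Laplace transform, transform each term separately.
(-8)·[L{cos(6t)} = s/(s^2 + 36)]; (-7)·[L{cosh(6t)} = s/(s^2 - 36)].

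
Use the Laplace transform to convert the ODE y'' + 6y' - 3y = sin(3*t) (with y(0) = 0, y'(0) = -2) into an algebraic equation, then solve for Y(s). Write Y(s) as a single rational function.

Take the Laplace transform of both sides.
Using L{y''} = s^2 Y - s·y(0) - y'(0) and L{y'} = sY - y(0), with y(0) = 0, y'(0) = -2, the left side becomes (s^2 + 6*s - 3)Y - (-2).
The right side is L{sin(3*t)} = 3/(s^2 + 9).
So (s^2 + 6*s - 3)Y = 3/(s^2 + 9) + (-2).
Isolate Y and clear denominators.

Y(s) = (-2*s^2 - 15)/(s^4 + 6*s^3 + 6*s^2 + 54*s - 27)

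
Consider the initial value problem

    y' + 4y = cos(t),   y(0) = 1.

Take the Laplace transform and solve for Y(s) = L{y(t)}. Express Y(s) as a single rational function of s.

Transform both sides with L{·}.
With L{y'} = sY - y(0) = sY - 1: the LHS transforms to (s + 4)Y - (1).
The right side is L{cos(t)} = s/(s^2 + 1).
So (s + 4)Y = s/(s^2 + 1) + (1).
Divide through and combine into a single rational function.

Y(s) = (s^2 + s + 1)/(s^3 + 4*s^2 + s + 4)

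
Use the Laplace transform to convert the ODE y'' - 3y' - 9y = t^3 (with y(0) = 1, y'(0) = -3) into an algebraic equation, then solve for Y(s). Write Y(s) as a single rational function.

Y(s) = (s^5 - 6*s^4 + 6)/(s^6 - 3*s^5 - 9*s^4)

Laplace-transform each side.
The derivative rules (L{y''} = s^2 Y - s·y(0) - y'(0) and L{y'} = sY - y(0), with y(0) = 1, y'(0) = -3) turn the left side into (s^2 - 3*s - 9)Y - (s - 6).
The right side is L{t^3} = 6/s^4.
So (s^2 - 3*s - 9)Y = 6/s^4 + (s - 6).
Solve for Y(s) and write it as one ratio of polynomials.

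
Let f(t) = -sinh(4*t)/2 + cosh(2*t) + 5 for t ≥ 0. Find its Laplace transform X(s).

Apply the Laplace transform termwise.
L{cosh(2t)} = s/(s^2 - 4); L{5} = 5/s; (-1/2)·[L{sinh(4t)} = 4/(s^2 - 16)].

X(s) = s/(s^2 - 4) - 2/(s^2 - 16) + 5/s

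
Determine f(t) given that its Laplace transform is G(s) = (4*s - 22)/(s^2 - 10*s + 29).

Complete the square in the denominator: s^2 - 10*s + 29 = (s - 5)^2 + 2^2.
Split the numerator to match: 4*s - 22 = 4·(s - 5) - 1·2.
Invert each term: 4·(s - 5)/((s - 5)^2 + 4) ↔ 4e^(5t)cos(2t); -1·2/((s - 5)^2 + 4) ↔ -e^(5t)sin(2t).

f(t) = -exp(5*t)*sin(2*t) + 4*exp(5*t)*cos(2*t)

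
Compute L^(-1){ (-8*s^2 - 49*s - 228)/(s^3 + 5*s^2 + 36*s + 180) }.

-4*sin(6*t) - 5*cos(6*t) - 3*exp(-5*t)

Factor the denominator: s^3 + 5*s^2 + 36*s + 180 = (s + 5)*(s^2 + 36).
Partial fraction decomposition gives [-3/(s + 5)] + [-5*s/(s^2 + 36)] + [-24/(s^2 + 36)].
Invert each term: -3/(s + 5) ↔ -3e^(-5t); -5·s/(s^2 + 36) ↔ -5cos(6t); -4·6/(s^2 + 36) ↔ -4sin(6t).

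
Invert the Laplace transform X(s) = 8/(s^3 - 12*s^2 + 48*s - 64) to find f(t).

f(t) = 4*t^2*exp(4*t)

Rewrite the denominator: s^3 - 12*s^2 + 48*s - 64 = (s - 4)^3.
The form in (s - 4) signals a first-shifting-theorem factor e^(4t).
Since L{t^2} = 2!/s^3 = 2/s^3, the inverse is t^2*exp(4*t), scaled by 4.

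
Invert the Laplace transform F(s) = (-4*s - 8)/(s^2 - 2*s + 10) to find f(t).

Complete the square in the denominator: s^2 - 2*s + 10 = (s - 1)^2 + 3^2.
Split the numerator to match: -4*s - 8 = -4·(s - 1) - 4·3.
Invert each term: -4·(s - 1)/((s - 1)^2 + 9) ↔ -4e^(t)cos(3t); -4·3/((s - 1)^2 + 9) ↔ -4e^(t)sin(3t).

f(t) = -4*exp(t)*sin(3*t) - 4*exp(t)*cos(3*t)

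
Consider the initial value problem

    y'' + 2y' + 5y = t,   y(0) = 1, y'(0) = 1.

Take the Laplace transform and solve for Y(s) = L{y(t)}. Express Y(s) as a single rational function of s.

Apply the Laplace transform to the equation.
Using L{y''} = s^2 Y - s·y(0) - y'(0) and L{y'} = sY - y(0), with y(0) = 1, y'(0) = 1, the left side becomes (s^2 + 2*s + 5)Y - (s + 3).
The right side is L{t} = s^(-2).
So (s^2 + 2*s + 5)Y = s^(-2) + (s + 3).
Isolate Y and clear denominators.

Y(s) = (s^3 + 3*s^2 + 1)/(s^4 + 2*s^3 + 5*s^2)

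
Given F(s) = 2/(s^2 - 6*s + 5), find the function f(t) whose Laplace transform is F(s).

f(t) = exp(3*t)*sinh(2*t)

Rewrite the denominator: s^2 - 6*s + 5 = (s - 3)^2 - 4.
The form in (s - 3) signals a first-shifting-theorem factor e^(3t).
Since L{sinh(2t)} = 2/(s^2 - 4), the inverse is e^(3*t)*sinh(2*t).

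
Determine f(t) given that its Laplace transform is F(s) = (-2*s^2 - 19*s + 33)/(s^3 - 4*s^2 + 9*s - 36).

f(t) = -3*exp(4*t) - 5*sin(3*t) + cos(3*t)

Factor the denominator: s^3 - 4*s^2 + 9*s - 36 = (s - 4)*(s^2 + 9).
Partial fraction decomposition gives [-3/(s - 4)] + [s/(s^2 + 9)] + [-15/(s^2 + 9)].
Invert each term: -3/(s - 4) ↔ -3e^(4t); 1·s/(s^2 + 9) ↔ cos(3t); -5·3/(s^2 + 9) ↔ -5sin(3t).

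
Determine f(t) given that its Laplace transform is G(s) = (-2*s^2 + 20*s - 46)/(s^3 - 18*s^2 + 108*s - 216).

f(t) = t^2*exp(6*t) - 4*t*exp(6*t) - 2*exp(6*t)

Factor the denominator: s^3 - 18*s^2 + 108*s - 216 = (s - 6)^3.
Partial fraction decomposition gives [-2/(s - 6)] + [-4/(s - 6)^2] + [2/(s - 6)^3].
Invert each term: -2/(s - 6) ↔ -2e^(6t); -4/(s - 6)^2 ↔ -4t·e^(6t); 2/(s - 6)^3 ↔ (1)t^2·e^(6t).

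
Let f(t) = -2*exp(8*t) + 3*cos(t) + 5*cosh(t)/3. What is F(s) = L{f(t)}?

F(s) = 3*s/(s^2 + 1) + 5*s/(3*(s^2 - 1)) - 2/(s - 8)

The transform is linear, so treat each term independently.
(-2)·[L{e^(8t)} = 1/(s - 8)]; (3)·[L{cos(t)} = s/(s^2 + 1)]; (5/3)·[L{cosh(t)} = s/(s^2 - 1)].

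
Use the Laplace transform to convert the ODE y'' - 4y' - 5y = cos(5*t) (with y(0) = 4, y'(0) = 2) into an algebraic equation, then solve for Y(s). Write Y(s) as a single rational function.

Take the Laplace transform of both sides.
The derivative rules (L{y''} = s^2 Y - s·y(0) - y'(0) and L{y'} = sY - y(0), with y(0) = 4, y'(0) = 2) turn the left side into (s^2 - 4*s - 5)Y - (4*s - 14).
The right side is L{cos(5*t)} = s/(s^2 + 25).
So (s^2 - 4*s - 5)Y = s/(s^2 + 25) + (4*s - 14).
Solve for Y(s) and write it as one ratio of polynomials.

Y(s) = (4*s^3 - 14*s^2 + 101*s - 350)/(s^4 - 4*s^3 + 20*s^2 - 100*s - 125)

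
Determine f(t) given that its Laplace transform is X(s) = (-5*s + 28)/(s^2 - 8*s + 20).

Complete the square in the denominator: s^2 - 8*s + 20 = (s - 4)^2 + 2^2.
Split the numerator to match: -5*s + 28 = -5·(s - 4) + 4·2.
Invert each term: -5·(s - 4)/((s - 4)^2 + 4) ↔ -5e^(4t)cos(2t); 4·2/((s - 4)^2 + 4) ↔ 4e^(4t)sin(2t).

f(t) = 4*exp(4*t)*sin(2*t) - 5*exp(4*t)*cos(2*t)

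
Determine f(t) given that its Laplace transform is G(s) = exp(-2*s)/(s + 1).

The factor e^(-2s) signals a time shift by c = 2 (second shifting theorem).
L{e^(-t)} = 1/(s + 1), so L^-1{1/(s + 1)} = exp(-t).
Hence the inverse is u(t - 2) times that function evaluated at t - 2.

f(t) = Heaviside(t - 2)*(exp(-t + 2))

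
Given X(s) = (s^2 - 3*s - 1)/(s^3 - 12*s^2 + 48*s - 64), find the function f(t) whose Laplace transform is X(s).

f(t) = 3*t^2*exp(4*t)/2 + 5*t*exp(4*t) + exp(4*t)

Factor the denominator: s^3 - 12*s^2 + 48*s - 64 = (s - 4)^3.
Partial fraction decomposition gives [1/(s - 4)] + [5/(s - 4)^2] + [3/(s - 4)^3].
Invert each term: 1/(s - 4) ↔ e^(4t); 5/(s - 4)^2 ↔ 5t·e^(4t); 3/(s - 4)^3 ↔ (3/2)t^2·e^(4t).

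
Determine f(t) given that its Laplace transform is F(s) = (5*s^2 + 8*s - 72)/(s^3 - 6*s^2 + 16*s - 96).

Factor the denominator: s^3 - 6*s^2 + 16*s - 96 = (s - 6)*(s^2 + 16).
Partial fraction decomposition gives [3/(s - 6)] + [2*s/(s^2 + 16)] + [20/(s^2 + 16)].
Invert each term: 3/(s - 6) ↔ 3e^(6t); 2·s/(s^2 + 16) ↔ 2cos(4t); 5·4/(s^2 + 16) ↔ 5sin(4t).

f(t) = 3*exp(6*t) + 5*sin(4*t) + 2*cos(4*t)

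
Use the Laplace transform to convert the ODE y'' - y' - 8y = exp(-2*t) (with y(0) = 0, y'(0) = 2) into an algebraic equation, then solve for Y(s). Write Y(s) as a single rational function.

Y(s) = (2*s + 5)/(s^3 + s^2 - 10*s - 16)

Laplace-transform each side.
Using L{y''} = s^2 Y - s·y(0) - y'(0) and L{y'} = sY - y(0), with y(0) = 0, y'(0) = 2, the left side becomes (s^2 - s - 8)Y - (2).
The right side is L{exp(-2*t)} = 1/(s + 2).
So (s^2 - s - 8)Y = 1/(s + 2) + (2).
Solve for Y(s) and write it as one ratio of polynomials.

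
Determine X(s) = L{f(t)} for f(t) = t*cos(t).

X(s) = (s - 1)*(s + 1)/(s^2 + 1)^2

L{cos(t)} = s/(s^2 + 1).
Then apply L{t·g(t)} = -d/ds[G(s)] with G(s) = s/(s^2 + 1):
differentiating 1 time and applying the sign gives (s - 1)*(s + 1)/(s^2 + 1)^2.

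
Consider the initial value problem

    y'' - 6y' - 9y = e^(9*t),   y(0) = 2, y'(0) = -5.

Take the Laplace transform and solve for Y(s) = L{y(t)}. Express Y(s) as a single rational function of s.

Apply the Laplace transform to the equation.
The derivative rules (L{y''} = s^2 Y - s·y(0) - y'(0) and L{y'} = sY - y(0), with y(0) = 2, y'(0) = -5) turn the left side into (s^2 - 6*s - 9)Y - (2*s - 17).
The right side is L{e^(9*t)} = 1/(s - 9).
So (s^2 - 6*s - 9)Y = 1/(s - 9) + (2*s - 17).
Divide through and combine into a single rational function.

Y(s) = (2*s^2 - 35*s + 154)/(s^3 - 15*s^2 + 45*s + 81)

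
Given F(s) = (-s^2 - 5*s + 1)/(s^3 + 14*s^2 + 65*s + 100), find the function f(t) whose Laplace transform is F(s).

Factor the denominator: s^3 + 14*s^2 + 65*s + 100 = (s + 4)*(s + 5)^2.
Partial fraction decomposition gives [-6/(s + 5)] + [-1/(s + 5)^2] + [5/(s + 4)].
Invert each term: -6/(s + 5) ↔ -6e^(-5t); -1/(s + 5)^2 ↔ -t·e^(-5t); 5/(s + 4) ↔ 5e^(-4t).

f(t) = -t*exp(-5*t) + 5*exp(-4*t) - 6*exp(-5*t)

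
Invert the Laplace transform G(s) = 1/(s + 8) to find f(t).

f(t) = exp(-8*t)

Since L{e^(-8t)} = 1/(s + 8), the inverse is e^(-8*t).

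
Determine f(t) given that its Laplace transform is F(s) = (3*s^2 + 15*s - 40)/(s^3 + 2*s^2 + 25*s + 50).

f(t) = sin(5*t) + 5*cos(5*t) - 2*exp(-2*t)

Factor the denominator: s^3 + 2*s^2 + 25*s + 50 = (s + 2)*(s^2 + 25).
Partial fraction decomposition gives [-2/(s + 2)] + [5*s/(s^2 + 25)] + [5/(s^2 + 25)].
Invert each term: -2/(s + 2) ↔ -2e^(-2t); 5·s/(s^2 + 25) ↔ 5cos(5t); 1·5/(s^2 + 25) ↔ sin(5t).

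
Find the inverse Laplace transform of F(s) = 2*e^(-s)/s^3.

Heaviside(t - 1)*((t - 1)^2)

The factor e^(-s) signals a time shift by c = 1 (second shifting theorem).
L{t^2} = 2!/s^3 = 2/s^3, so L^-1{2/s^3} = t^2.
Hence the inverse is u(t - 1) times that function evaluated at t - 1.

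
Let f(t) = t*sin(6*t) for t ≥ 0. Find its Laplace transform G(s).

G(s) = 12*s/(s^2 + 36)^2

L{sin(6t)} = 6/(s^2 + 36).
Then apply L{t·g(t)} = -d/ds[H(s)] with H(s) = 6/(s^2 + 36):
differentiating 1 time and applying the sign gives 12*s/(s^2 + 36)^2.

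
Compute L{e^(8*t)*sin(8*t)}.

8/((s - 8)^2 + 64)

L{sin(8t)} = 8/(s^2 + 64).
By the first shifting theorem, multiplying by e^(8t) replaces s with s - 8.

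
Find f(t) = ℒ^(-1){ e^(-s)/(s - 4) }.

f(t) = Heaviside(t - 1)*(exp(4*t - 4))

The factor e^(-s) signals a time shift by c = 1 (second shifting theorem).
L{e^(4t)} = 1/(s - 4), so L^-1{1/(s - 4)} = e^(4*t).
Hence the inverse is u(t - 1) times that function evaluated at t - 1.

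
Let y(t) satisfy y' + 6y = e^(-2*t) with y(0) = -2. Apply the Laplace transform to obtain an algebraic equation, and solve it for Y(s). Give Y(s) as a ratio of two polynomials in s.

Laplace-transform each side.
The derivative rules (L{y'} = sY - y(0) = sY - (-2)) turn the left side into (s + 6)Y - (-2).
The right side is L{e^(-2*t)} = 1/(s + 2).
So (s + 6)Y = 1/(s + 2) + (-2).
Divide through and combine into a single rational function.

Y(s) = (-2*s - 3)/(s^2 + 8*s + 12)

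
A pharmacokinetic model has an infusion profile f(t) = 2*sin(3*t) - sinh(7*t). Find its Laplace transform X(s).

Apply the Laplace transform termwise.
(-1)·[L{sinh(7t)} = 7/(s^2 - 49)]; (2)·[L{sin(3t)} = 3/(s^2 + 9)].

X(s) = 6/(s^2 + 9) - 7/(s^2 - 49)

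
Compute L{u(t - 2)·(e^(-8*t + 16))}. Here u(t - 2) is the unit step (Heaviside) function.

By the second shifting theorem, L{u(t - c)·g(t - c)} = e^(-cs)·G(s) with c = 2 and G(s) = L{g(t)}.
L{e^(-8t)} = 1/(s + 8).

exp(-2*s)/(s + 8)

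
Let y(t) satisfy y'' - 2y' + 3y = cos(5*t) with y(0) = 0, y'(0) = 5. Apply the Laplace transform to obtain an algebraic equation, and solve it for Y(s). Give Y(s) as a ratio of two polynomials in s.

Transform both sides with L{·}.
With L{y''} = s^2 Y - s·y(0) - y'(0) and L{y'} = sY - y(0), with y(0) = 0, y'(0) = 5: the LHS transforms to (s^2 - 2*s + 3)Y - (5).
The right side is L{cos(5*t)} = s/(s^2 + 25).
So (s^2 - 2*s + 3)Y = s/(s^2 + 25) + (5).
Solve for Y(s) and write it as one ratio of polynomials.

Y(s) = (5*s^2 + s + 125)/(s^4 - 2*s^3 + 28*s^2 - 50*s + 75)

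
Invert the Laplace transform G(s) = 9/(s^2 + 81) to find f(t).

f(t) = sin(9*t)

Since L{sin(9t)} = 9/(s^2 + 81), the inverse is sin(9*t).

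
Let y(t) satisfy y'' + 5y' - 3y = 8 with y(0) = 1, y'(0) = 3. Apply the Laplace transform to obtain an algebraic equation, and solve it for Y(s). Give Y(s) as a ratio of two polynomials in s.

Y(s) = (s^2 + 8*s + 8)/(s^3 + 5*s^2 - 3*s)

Apply the Laplace transform to the equation.
Using L{y''} = s^2 Y - s·y(0) - y'(0) and L{y'} = sY - y(0), with y(0) = 1, y'(0) = 3, the left side becomes (s^2 + 5*s - 3)Y - (s + 8).
The right side is L{8} = 8/s.
So (s^2 + 5*s - 3)Y = 8/s + (s + 8).
Solve for Y(s) and write it as one ratio of polynomials.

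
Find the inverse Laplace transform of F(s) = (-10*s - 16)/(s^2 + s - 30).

-6*exp(5*t) - 4*exp(-6*t)

Factor the denominator: s^2 + s - 30 = (s - 5)*(s + 6).
Partial fraction decomposition gives [-6/(s - 5)] + [-4/(s + 6)].
Invert each term: -6/(s - 5) ↔ -6e^(5t); -4/(s + 6) ↔ -4e^(-6t).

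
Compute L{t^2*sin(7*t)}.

14*(3*s^2 - 49)/(s^2 + 49)^3

L{sin(7t)} = 7/(s^2 + 49).
Then apply L{t^2·g(t)} = (-1)^2 d^2/ds^2[G(s)] with G(s) = 7/(s^2 + 49):
differentiating 2 times and applying the sign gives 14*(3*s^2 - 49)/(s^2 + 49)^3.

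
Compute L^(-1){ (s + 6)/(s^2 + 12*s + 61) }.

exp(-6*t)*cos(5*t)

Rewrite the denominator: s^2 + 12*s + 61 = (s + 6)^2 + 25.
The form in (s + 6) signals a first-shifting-theorem factor e^(-6t).
Since L{cos(5t)} = s/(s^2 + 25), the inverse is e^(-6*t)*cos(5*t).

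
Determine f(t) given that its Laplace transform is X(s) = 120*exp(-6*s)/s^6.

The factor e^(-6s) signals a time shift by c = 6 (second shifting theorem).
L{t^5} = 5!/s^6 = 120/s^6, so L^-1{120/s^6} = t^5.
Hence the inverse is u(t - 6) times that function evaluated at t - 6.

f(t) = Heaviside(t - 6)*((t - 6)^5)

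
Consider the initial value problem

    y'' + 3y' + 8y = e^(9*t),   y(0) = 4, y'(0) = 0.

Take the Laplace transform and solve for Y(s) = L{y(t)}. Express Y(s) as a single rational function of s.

Laplace-transform each side.
With L{y''} = s^2 Y - s·y(0) - y'(0) and L{y'} = sY - y(0), with y(0) = 4, y'(0) = 0: the LHS transforms to (s^2 + 3*s + 8)Y - (4*s + 12).
The right side is L{e^(9*t)} = 1/(s - 9).
So (s^2 + 3*s + 8)Y = 1/(s - 9) + (4*s + 12).
Solve for Y(s) and write it as one ratio of polynomials.

Y(s) = (4*s^2 - 24*s - 107)/(s^3 - 6*s^2 - 19*s - 72)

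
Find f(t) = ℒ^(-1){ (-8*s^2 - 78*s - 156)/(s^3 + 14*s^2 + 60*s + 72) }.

f(t) = -6*t*exp(-6*t) - 2*exp(-2*t) - 6*exp(-6*t)

Factor the denominator: s^3 + 14*s^2 + 60*s + 72 = (s + 2)*(s + 6)^2.
Partial fraction decomposition gives [-6/(s + 6)] + [-6/(s + 6)^2] + [-2/(s + 2)].
Invert each term: -6/(s + 6) ↔ -6e^(-6t); -6/(s + 6)^2 ↔ -6t·e^(-6t); -2/(s + 2) ↔ -2e^(-2t).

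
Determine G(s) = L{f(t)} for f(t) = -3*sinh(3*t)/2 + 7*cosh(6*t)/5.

G(s) = 7*s/(5*(s^2 - 36)) - 9/(2*(s^2 - 9))

By linearity of the Laplace transform, transform each term separately.
(-3/2)·[L{sinh(3t)} = 3/(s^2 - 9)]; (7/5)·[L{cosh(6t)} = s/(s^2 - 36)].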